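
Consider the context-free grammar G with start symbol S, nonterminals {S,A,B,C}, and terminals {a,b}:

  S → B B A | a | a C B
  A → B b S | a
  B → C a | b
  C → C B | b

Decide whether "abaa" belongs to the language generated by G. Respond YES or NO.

Convert to CNF:
  S -> B X3 | T1 X4 | a
  A -> B X2 | a
  B -> C T1 | b
  C -> C B | b
  T0 -> b
  T1 -> a
  X2 -> T0 S
  X3 -> B A
  X4 -> C B

CYK table (by increasing span):
  cell(0,0) a: {A,S,T1}  orig:{A,S}
  cell(1,1) b: {B,C,T0}  orig:{B,C}
  cell(2,2) a: {A,S,T1}  orig:{A,S}
  cell(3,3) a: {A,S,T1}  orig:{A,S}
  cell(0,1) ab: ∅
  cell(1,2) ba: {B,X2,X3}  orig:{B}
  cell(2,3) aa: ∅
  cell(0,2) aba: ∅
  cell(1,3) baa: {X3}  orig:{}
  cell(0,3) abaa: ∅

S ∉ T[0,3] ⇒ NO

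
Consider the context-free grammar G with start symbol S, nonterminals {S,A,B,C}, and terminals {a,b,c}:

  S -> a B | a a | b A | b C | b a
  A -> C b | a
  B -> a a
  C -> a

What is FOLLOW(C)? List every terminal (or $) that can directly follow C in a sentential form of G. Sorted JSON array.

FIRST iteration:
iter 1:
  A via A→a: +{a}
  B via B→a a: +{a}
  C via C→a: +{a}
  S via S→a B: +{a}
  S via S→b A: +{b}
  FIRST[S]={a,b}  FIRST[A]={a}  FIRST[B]={a}  FIRST[C]={a}
iter 2: done
  FIRST[S]={a,b}  FIRST[A]={a}  FIRST[B]={a}  FIRST[C]={a}

FOLLOW iteration:
FOLLOW(S) := {$}
iter 1:
  A→C b: FOLLOW(C) ⊇ FIRST(b) = {b}; new: +{b}
  S→a B: FOLLOW(B) ⊇ FOLLOW(S) ⊇ {$}; new: +{$}
  S→b A: FOLLOW(A) ⊇ FOLLOW(S) ⊇ {$}; new: +{$}
  S→b C: FOLLOW(C) ⊇ FOLLOW(S) ⊇ {$}; new: +{$}
  FOLLOW[S]={$}  FOLLOW[A]={$}  FOLLOW[B]={$}  FOLLOW[C]={$,b}
iter 2: done
  FOLLOW[S]={$}  FOLLOW[A]={$}  FOLLOW[B]={$}  FOLLOW[C]={$,b}

FOLLOW(C) = ["$", "b"]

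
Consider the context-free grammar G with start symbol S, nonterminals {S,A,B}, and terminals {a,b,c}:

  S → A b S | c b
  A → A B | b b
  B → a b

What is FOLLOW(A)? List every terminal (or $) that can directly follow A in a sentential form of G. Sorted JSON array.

FIRST sets, iterate to fixpoint:
round 1:
  A via A→b b: +{b}
  B via B→a b: +{a}
  S via S→A b S: +{b}
  S via S→c b: +{c}
  FIRST[S]={b,c}  FIRST[A]={b}  FIRST[B]={a}
round 2: (no change)
  FIRST[S]={b,c}  FIRST[A]={b}  FIRST[B]={a}

FOLLOW sets:
initialize: $ ∈ FOLLOW(S)
[1]
  A→A B: FOLLOW(A) ⊇ FIRST(B) = {a}; new: +{a}
  A→A B: FOLLOW(B) ⊇ FOLLOW(A) ⊇ {a}; new: +{a}
  S→A b S: FOLLOW(A) ⊇ FIRST(b) = {b}; new: +{b}
  FOLLOW[S]={$}  FOLLOW[A]={a,b}  FOLLOW[B]={a}
[2]
  A→A B: FOLLOW(B) ⊇ FOLLOW(A) ⊇ {a,b}; new: +{b}
  FOLLOW[S]={$}  FOLLOW[A]={a,b}  FOLLOW[B]={a,b}
[3] (no change)
  FOLLOW[S]={$}  FOLLOW[A]={a,b}  FOLLOW[B]={a,b}

FOLLOW(A) = ["a", "b"]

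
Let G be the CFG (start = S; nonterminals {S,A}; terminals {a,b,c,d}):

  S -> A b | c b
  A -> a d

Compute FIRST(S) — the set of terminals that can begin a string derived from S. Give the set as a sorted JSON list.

FIRST sets, iterate to fixpoint:
iter 1:
  A via A→a d: +{a}
  S via S→A b: +{a}
  S via S→c b: +{c}
  FIRST(S)={a,c}  FIRST(A)={a}
iter 2: (stable)
  FIRST(S)={a,c}  FIRST(A)={a}

FIRST(S) = ["a", "c"]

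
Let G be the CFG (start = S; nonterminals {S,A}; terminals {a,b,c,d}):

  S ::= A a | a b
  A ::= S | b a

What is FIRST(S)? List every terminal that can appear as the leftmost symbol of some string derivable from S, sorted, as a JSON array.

FIRST iteration:
pass 1:
  A via A→b a: +{b}
  S via S→A a: +{b}
  S via S→a b: +{a}
  FIRST(S)={a,b}  FIRST(A)={b}
pass 2:
  A via A→S: +{a}
  FIRST(S)={a,b}  FIRST(A)={a,b}
pass 3: (no change)
  FIRST(S)={a,b}  FIRST(A)={a,b}

FIRST(S) = ["a", "b"]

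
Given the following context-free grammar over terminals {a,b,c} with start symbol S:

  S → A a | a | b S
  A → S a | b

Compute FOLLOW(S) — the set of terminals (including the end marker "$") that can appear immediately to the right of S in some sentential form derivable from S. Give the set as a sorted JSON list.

FIRST iteration:
pass 1:
  A via A→b: +{b}
  S via S→A a: +{b}
  S via S→a: +{a}
  FIRST[S]={a,b}  FIRST[A]={b}
pass 2:
  A via A→S a: +{a}
  FIRST[S]={a,b}  FIRST[A]={a,b}
pass 3: done
  FIRST[S]={a,b}  FIRST[A]={a,b}

FOLLOW iteration:
initialize: $ ∈ FOLLOW(S)
round 1:
  A→S a: FOLLOW(S) ⊇ FIRST(a) = {a}; new: +{a}
  S→A a: FOLLOW(A) ⊇ FIRST(a) = {a}; new: +{a}
  FOLLOW(S)={$,a}  FOLLOW(A)={a}
round 2: — fixpoint
  FOLLOW(S)={$,a}  FOLLOW(A)={a}

FOLLOW(S) = ["$", "a"]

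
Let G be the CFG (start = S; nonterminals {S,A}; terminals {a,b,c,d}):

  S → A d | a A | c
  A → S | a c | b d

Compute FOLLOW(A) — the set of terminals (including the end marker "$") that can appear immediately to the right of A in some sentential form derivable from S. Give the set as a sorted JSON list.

Compute FIRST by fixpoint:
pass 1:
  A via A→a c: +{a}
  A via A→b d: +{b}
  S via S→A d: +{a,b}
  S via S→c: +{c}
  S: {a,b,c}  A: {a,b}
pass 2:
  A via A→S: +{c}
  S: {a,b,c}  A: {a,b,c}
pass 3: (stable)
  S: {a,b,c}  A: {a,b,c}

Compute FOLLOW by fixpoint:
initialize: $ ∈ FOLLOW(S)
iter 1:
  S→A d: FOLLOW(A) ⊇ FIRST(d) = {d}; new: +{d}
  S→a A: FOLLOW(A) ⊇ FOLLOW(S) ⊇ {$}; new: +{$}
  S: {$}  A: {$,d}
iter 2:
  A→S: FOLLOW(S) ⊇ FOLLOW(A) ⊇ {$,d}; new: +{d}
  S: {$,d}  A: {$,d}
iter 3: (no change)
  S: {$,d}  A: {$,d}

FOLLOW(A) = ["$", "d"]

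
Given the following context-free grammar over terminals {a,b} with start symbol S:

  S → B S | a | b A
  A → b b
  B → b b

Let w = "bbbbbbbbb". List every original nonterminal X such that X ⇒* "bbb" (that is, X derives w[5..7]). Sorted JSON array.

Convert to CNF:
  S -> B S | T0 A | a
  A -> T0 T0
  B -> T0 T0
  T0 -> b

Fill CYK table bottom-up, restricted to cells inside w[5..7]:
  cell(5,5) b: {T0}  orig:{}
  cell(6,6) b: {T0}  orig:{}
  cell(7,7) b: {T0}  orig:{}
  cell(5,6) bb: {A,B}
  cell(6,7) bb: {A,B}
  cell(5,7) bbb: {S}

Original NTs in T[5,7] deriving "bbb": ["S"]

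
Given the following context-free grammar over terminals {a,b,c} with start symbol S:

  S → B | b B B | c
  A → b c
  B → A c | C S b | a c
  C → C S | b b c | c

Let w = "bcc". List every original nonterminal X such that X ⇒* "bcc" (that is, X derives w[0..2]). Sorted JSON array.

Convert to CNF:
  S -> A T1 | C X5 | T0 X6 | T2 T1 | c
  A -> T0 T1
  B -> A T1 | C X3 | T2 T1
  C -> C S | T0 X4 | c
  T0 -> b
  T1 -> c
  T2 -> a
  X3 -> S T0
  X4 -> T0 T1
  X5 -> S T0
  X6 -> B B

CYK table (by increasing span), restricted to cells inside w[0..2]:
  [0..0]={T0}  "b"  orig:{}
  [1..1]={C,S,T1}  "c"  orig:{C,S}
  [2..2]={C,S,T1}  "c"  orig:{C,S}
  [0..1]={A,X4}  "bc"  orig:{A}
  [1..2]={C}  "cc"
  [0..2]={B,S}  "bcc"

Original NTs in T[0,2] deriving "bcc": ["B", "S"]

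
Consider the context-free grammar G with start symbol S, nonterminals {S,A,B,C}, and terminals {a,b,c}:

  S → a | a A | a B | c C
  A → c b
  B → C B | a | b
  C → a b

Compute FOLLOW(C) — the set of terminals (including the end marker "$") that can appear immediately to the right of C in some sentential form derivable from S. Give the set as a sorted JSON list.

Compute FIRST by fixpoint:
round 1:
  A via A→c b: +{c}
  B via B→a: +{a}
  B via B→b: +{b}
  C via C→a b: +{a}
  S via S→a: +{a}
  S via S→c C: +{c}
  FIRST(S)={a,c}  FIRST(A)={c}  FIRST(B)={a,b}  FIRST(C)={a}
round 2: (no change)
  FIRST(S)={a,c}  FIRST(A)={c}  FIRST(B)={a,b}  FIRST(C)={a}

FOLLOW iteration:
seed FOLLOW(S) with $
pass 1:
  B→C B: FOLLOW(C) ⊇ FIRST(B) = {a,b}; new: +{a,b}
  S→a A: FOLLOW(A) ⊇ FOLLOW(S) ⊇ {$}; new: +{$}
  S→a B: FOLLOW(B) ⊇ FOLLOW(S) ⊇ {$}; new: +{$}
  S→c C: FOLLOW(C) ⊇ FOLLOW(S) ⊇ {$}; new: +{$}
  S: {$}  A: {$}  B: {$}  C: {$,a,b}
pass 2: — fixpoint
  S: {$}  A: {$}  B: {$}  C: {$,a,b}

FOLLOW(C) = ["$", "a", "b"]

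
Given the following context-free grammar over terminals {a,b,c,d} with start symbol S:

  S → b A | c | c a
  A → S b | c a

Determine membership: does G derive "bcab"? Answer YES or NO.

Convert to CNF:
  S -> T0 A | T1 T2 | c
  A -> S T0 | T1 T2
  T0 -> b
  T1 -> c
  T2 -> a

CYK fill:
  T[0,0] 'b' = {T0}  orig:{}
  T[1,1] 'c' = {S,T1}  orig:{S}
  T[2,2] 'a' = {T2}  orig:{}
  T[3,3] 'b' = {T0}  orig:{}
  T[0,1] 'bc' = ∅
  T[1,2] 'ca' = {A,S}
  T[2,3] 'ab' = ∅
  T[0,2] 'bca' = {S}
  T[1,3] 'cab' = {A}
  T[0,3] 'bcab' = {A,S}

S ∈ T[0,3] ⇒ YES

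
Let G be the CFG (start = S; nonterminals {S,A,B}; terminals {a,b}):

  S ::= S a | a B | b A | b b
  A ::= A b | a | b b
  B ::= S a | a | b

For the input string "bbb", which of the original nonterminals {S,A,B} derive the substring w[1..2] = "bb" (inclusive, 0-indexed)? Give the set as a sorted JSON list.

Convert to CNF:
  S -> S T1 | T0 A | T0 T0 | T1 B
  A -> A T0 | T0 T0 | a
  B -> S T1 | a | b
  T0 -> b
  T1 -> a

CYK fill — only the sub-triangle for w[1..2]:
  T[1,1] 'b' = {B,T0}  orig:{B}
  T[2,2] 'b' = {B,T0}  orig:{B}
  T[1,2] 'bb' = {A,S}

Original NTs in T[1,2] deriving "bb": ["A", "S"]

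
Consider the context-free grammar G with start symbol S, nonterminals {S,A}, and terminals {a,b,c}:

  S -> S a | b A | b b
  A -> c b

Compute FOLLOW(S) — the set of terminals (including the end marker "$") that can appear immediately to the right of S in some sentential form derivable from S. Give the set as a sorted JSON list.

FIRST sets, iterate to fixpoint:
[1]
  A via A→c b: +{c}
  S via S→b A: +{b}
  FIRST[S]={b}  FIRST[A]={c}
[2] — fixpoint
  FIRST[S]={b}  FIRST[A]={c}

FOLLOW iteration:
seed FOLLOW(S) with $
[1]
  S→S a: FOLLOW(S) ⊇ FIRST(a) = {a}; new: +{a}
  S→b A: FOLLOW(A) ⊇ FOLLOW(S) ⊇ {$,a}; new: +{$,a}
  FOLLOW[S]={$,a}  FOLLOW[A]={$,a}
[2] (stable)
  FOLLOW[S]={$,a}  FOLLOW[A]={$,a}

FOLLOW(S) = ["$", "a"]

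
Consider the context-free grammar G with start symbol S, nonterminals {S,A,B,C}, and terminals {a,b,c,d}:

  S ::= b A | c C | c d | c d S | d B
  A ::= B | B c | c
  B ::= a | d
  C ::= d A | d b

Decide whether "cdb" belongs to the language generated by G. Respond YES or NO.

CNF form of G:
  S -> T0 C | T0 T1 | T0 X3 | T1 B | T2 A
  A -> B T0 | a | c | d
  B -> a | d
  C -> T1 A | T1 T2
  T0 -> c
  T1 -> d
  T2 -> b
  X3 -> T1 S

CYK table (by increasing span):
  [0..0]={A,T0}  "c"  orig:{A}
  [1..1]={A,B,T1}  "d"  orig:{A,B}
  [2..2]={T2}  "b"  orig:{}
  [0..1]={S}  "cd"
  [1..2]={C}  "db"
  [0..2]={S}  "cdb"

S ∈ T[0,2] ⇒ YES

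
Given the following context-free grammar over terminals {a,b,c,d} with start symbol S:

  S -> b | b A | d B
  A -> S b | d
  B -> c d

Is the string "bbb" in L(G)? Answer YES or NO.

Convert to CNF:
  S -> T0 A | T2 B | b
  A -> S T0 | d
  B -> T1 T2
  T0 -> b
  T1 -> c
  T2 -> d

CYK fill:
  cell(0,0) b: {S,T0}  orig:{S}
  cell(1,1) b: {S,T0}  orig:{S}
  cell(2,2) b: {S,T0}  orig:{S}
  cell(0,1) bb: {A}
  cell(1,2) bb: {A}
  cell(0,2) bbb: {S}

S ∈ T[0,2] ⇒ YES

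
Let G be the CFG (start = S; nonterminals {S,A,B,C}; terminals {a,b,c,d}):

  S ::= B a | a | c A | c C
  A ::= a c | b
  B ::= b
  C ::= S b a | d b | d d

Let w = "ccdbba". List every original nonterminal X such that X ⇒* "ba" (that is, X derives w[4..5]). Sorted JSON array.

Convert to CNF:
  S -> B T0 | T1 A | T1 C | a
  A -> T0 T1 | b
  B -> b
  C -> S X4 | T3 T2 | T3 T3
  T0 -> a
  T1 -> c
  T2 -> b
  T3 -> d
  X4 -> T2 T0

CYK fill — only the sub-triangle for w[4..5]:
  [4..4]={A,B,T2}  "b"  orig:{A,B}
  [5..5]={S,T0}  "a"  orig:{S}
  [4..5]={S,X4}  "ba"  orig:{S}

Original NTs in T[4,5] deriving "ba": ["S"]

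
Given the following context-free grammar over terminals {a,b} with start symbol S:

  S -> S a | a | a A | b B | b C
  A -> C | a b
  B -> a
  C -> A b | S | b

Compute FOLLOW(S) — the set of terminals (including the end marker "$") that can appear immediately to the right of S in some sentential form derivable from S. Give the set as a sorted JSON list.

FIRST iteration:
pass 1:
  A via A→a b: +{a}
  B via B→a: +{a}
  C via C→A b: +{a}
  C via C→b: +{b}
  S via S→a: +{a}
  S via S→b B: +{b}
  FIRST(S)={a,b}  FIRST(A)={a}  FIRST(B)={a}  FIRST(C)={a,b}
pass 2:
  A via A→C: +{b}
  FIRST(S)={a,b}  FIRST(A)={a,b}  FIRST(B)={a}  FIRST(C)={a,b}
pass 3: (no change)
  FIRST(S)={a,b}  FIRST(A)={a,b}  FIRST(B)={a}  FIRST(C)={a,b}

Compute FOLLOW by fixpoint:
FOLLOW(S) := {$}
[1]
  C→A b: FOLLOW(A) ⊇ FIRST(b) = {b}; new: +{b}
  S→S a: FOLLOW(S) ⊇ FIRST(a) = {a}; new: +{a}
  S→a A: FOLLOW(A) ⊇ FOLLOW(S) ⊇ {$,a}; new: +{$,a}
  S→b B: FOLLOW(B) ⊇ FOLLOW(S) ⊇ {$,a}; new: +{$,a}
  S→b C: FOLLOW(C) ⊇ FOLLOW(S) ⊇ {$,a}; new: +{$,a}
  FOLLOW(S)={$,a}  FOLLOW(A)={$,a,b}  FOLLOW(B)={$,a}  FOLLOW(C)={$,a}
[2]
  A→C: FOLLOW(C) ⊇ FOLLOW(A) ⊇ {$,a,b}; new: +{b}
  C→S: FOLLOW(S) ⊇ FOLLOW(C) ⊇ {$,a,b}; new: +{b}
  S→b B: FOLLOW(B) ⊇ FOLLOW(S) ⊇ {$,a,b}; new: +{b}
  FOLLOW(S)={$,a,b}  FOLLOW(A)={$,a,b}  FOLLOW(B)={$,a,b}  FOLLOW(C)={$,a,b}
[3] done
  FOLLOW(S)={$,a,b}  FOLLOW(A)={$,a,b}  FOLLOW(B)={$,a,b}  FOLLOW(C)={$,a,b}

FOLLOW(S) = ["$", "a", "b"]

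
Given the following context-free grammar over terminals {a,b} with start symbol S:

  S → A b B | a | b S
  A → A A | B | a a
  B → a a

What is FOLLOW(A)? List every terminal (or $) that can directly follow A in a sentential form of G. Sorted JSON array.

FIRST sets, iterate to fixpoint:
iter 1:
  A via A→a a: +{a}
  B via B→a a: +{a}
  S via S→A b B: +{a}
  S via S→b S: +{b}
  S: {a,b}  A: {a}  B: {a}
iter 2: (no change)
  S: {a,b}  A: {a}  B: {a}

FOLLOW sets:
seed FOLLOW(S) with $
pass 1:
  A→A A: FOLLOW(A) ⊇ FIRST(A) = {a}; new: +{a}
  A→B: FOLLOW(B) ⊇ FOLLOW(A) ⊇ {a}; new: +{a}
  S→A b B: FOLLOW(A) ⊇ FIRST(b) = {b}; new: +{b}
  S→A b B: FOLLOW(B) ⊇ FOLLOW(S) ⊇ {$}; new: +{$}
  FOLLOW[S]={$}  FOLLOW[A]={a,b}  FOLLOW[B]={$,a}
pass 2:
  A→B: FOLLOW(B) ⊇ FOLLOW(A) ⊇ {a,b}; new: +{b}
  FOLLOW[S]={$}  FOLLOW[A]={a,b}  FOLLOW[B]={$,a,b}
pass 3: — fixpoint
  FOLLOW[S]={$}  FOLLOW[A]={a,b}  FOLLOW[B]={$,a,b}

FOLLOW(A) = ["a", "b"]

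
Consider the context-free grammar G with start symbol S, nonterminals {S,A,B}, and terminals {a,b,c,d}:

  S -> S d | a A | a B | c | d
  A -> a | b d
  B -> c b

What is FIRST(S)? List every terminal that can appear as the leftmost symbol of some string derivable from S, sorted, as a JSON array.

FIRST iteration:
pass 1:
  A via A→a: +{a}
  A via A→b d: +{b}
  B via B→c b: +{c}
  S via S→a A: +{a}
  S via S→c: +{c}
  S via S→d: +{d}
  S: {a,c,d}  A: {a,b}  B: {c}
pass 2: (no change)
  S: {a,c,d}  A: {a,b}  B: {c}

FIRST(S) = ["a", "c", "d"]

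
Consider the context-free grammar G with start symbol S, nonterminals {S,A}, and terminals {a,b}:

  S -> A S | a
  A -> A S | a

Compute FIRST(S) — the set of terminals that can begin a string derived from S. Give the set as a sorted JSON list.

Compute FIRST by fixpoint:
iter 1:
  A via A→a: +{a}
  S via S→A S: +{a}
  FIRST[S]={a}  FIRST[A]={a}
iter 2: — fixpoint
  FIRST[S]={a}  FIRST[A]={a}

FIRST(S) = ["a"]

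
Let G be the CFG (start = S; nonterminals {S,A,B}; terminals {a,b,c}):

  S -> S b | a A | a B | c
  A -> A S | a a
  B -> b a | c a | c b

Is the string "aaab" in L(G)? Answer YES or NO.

CNF form of G:
  S -> S T1 | T0 A | T0 B | c
  A -> A S | T0 T0
  B -> T1 T0 | T2 T0 | T2 T1
  T0 -> a
  T1 -> b
  T2 -> c

CYK fill:
  T[0,0] 'a' = {T0}  orig:{}
  T[1,1] 'a' = {T0}  orig:{}
  T[2,2] 'a' = {T0}  orig:{}
  T[3,3] 'b' = {T1}  orig:{}
  T[0,1] 'aa' = {A}
  T[1,2] 'aa' = {A}
  T[2,3] 'ab' = ∅
  T[0,2] 'aaa' = {S}
  T[1,3] 'aab' = ∅
  T[0,3] 'aaab' = {S}

S ∈ T[0,3] ⇒ YES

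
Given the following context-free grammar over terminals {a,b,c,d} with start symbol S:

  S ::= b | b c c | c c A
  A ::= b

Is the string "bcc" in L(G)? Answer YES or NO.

Convert to CNF:
  S -> T0 X2 | T1 X3 | b
  A -> b
  T0 -> b
  T1 -> c
  X2 -> T1 T1
  X3 -> T1 A

CYK table (by increasing span):
  T[0,0] 'b' = {A,S,T0}  orig:{A,S}
  T[1,1] 'c' = {T1}  orig:{}
  T[2,2] 'c' = {T1}  orig:{}
  T[0,1] 'bc' = ∅
  T[1,2] 'cc' = {X2}  orig:{}
  T[0,2] 'bcc' = {S}

S ∈ T[0,2] ⇒ YES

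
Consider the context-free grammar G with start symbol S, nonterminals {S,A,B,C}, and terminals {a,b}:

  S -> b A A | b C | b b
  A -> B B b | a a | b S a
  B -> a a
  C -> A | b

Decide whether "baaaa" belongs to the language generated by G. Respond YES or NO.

CNF form of G:
  S -> T0 C | T0 T0 | T0 X6
  A -> B X2 | T0 X3 | T1 T1
  B -> T1 T1
  C -> B X4 | T0 X5 | T1 T1 | b
  T0 -> b
  T1 -> a
  X2 -> B T0
  X3 -> S T1
  X4 -> B T0
  X5 -> S T1
  X6 -> A A

CYK fill:
  T[0,0] 'b' = {C,T0}  orig:{C}
  T[1,1] 'a' = {T1}  orig:{}
  T[2,2] 'a' = {T1}  orig:{}
  T[3,3] 'a' = {T1}  orig:{}
  T[4,4] 'a' = {T1}  orig:{}
  T[0,1] 'ba' = ∅
  T[1,2] 'aa' = {A,B,C}
  T[2,3] 'aa' = {A,B,C}
  T[3,4] 'aa' = {A,B,C}
  T[0,2] 'baa' = {S}
  T[1,3] 'aaa' = ∅
  T[2,4] 'aaa' = ∅
  T[0,3] 'baaa' = {X3,X5}  orig:{}
  T[1,4] 'aaaa' = {X6}  orig:{}
  T[0,4] 'baaaa' = {S}

S ∈ T[0,4] ⇒ YES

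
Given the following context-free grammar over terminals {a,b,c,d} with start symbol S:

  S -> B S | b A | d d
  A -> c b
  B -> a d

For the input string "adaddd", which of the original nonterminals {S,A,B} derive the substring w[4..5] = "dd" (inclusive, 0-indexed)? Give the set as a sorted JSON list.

Convert to CNF:
  S -> B S | T1 A | T3 T3
  A -> T0 T1
  B -> T2 T3
  T0 -> c
  T1 -> b
  T2 -> a
  T3 -> d

CYK fill (cells [i..j] with 4 ≤ i ≤ j ≤ 5 only):
  [4..4]={T3}  "d"  orig:{}
  [5..5]={T3}  "d"  orig:{}
  [4..5]={S}  "dd"

Original NTs in T[4,5] deriving "dd": ["S"]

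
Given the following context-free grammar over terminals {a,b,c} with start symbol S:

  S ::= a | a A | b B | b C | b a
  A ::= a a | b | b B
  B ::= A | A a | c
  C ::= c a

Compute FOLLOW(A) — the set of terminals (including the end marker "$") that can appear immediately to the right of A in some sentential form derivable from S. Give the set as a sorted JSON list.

FIRST sets, iterate to fixpoint:
pass 1:
  A via A→a a: +{a}
  A via A→b: +{b}
  B via B→A: +{a,b}
  B via B→c: +{c}
  C via C→c a: +{c}
  S via S→a: +{a}
  S via S→b B: +{b}
  FIRST[S]={a,b}  FIRST[A]={a,b}  FIRST[B]={a,b,c}  FIRST[C]={c}
pass 2: — fixpoint
  FIRST[S]={a,b}  FIRST[A]={a,b}  FIRST[B]={a,b,c}  FIRST[C]={c}

FOLLOW iteration:
initialize: $ ∈ FOLLOW(S)
pass 1:
  B→A a: FOLLOW(A) ⊇ FIRST(a) = {a}; new: +{a}
  S→a A: FOLLOW(A) ⊇ FOLLOW(S) ⊇ {$}; new: +{$}
  S→b B: FOLLOW(B) ⊇ FOLLOW(S) ⊇ {$}; new: +{$}
  S→b C: FOLLOW(C) ⊇ FOLLOW(S) ⊇ {$}; new: +{$}
  FOLLOW(S)={$}  FOLLOW(A)={$,a}  FOLLOW(B)={$}  FOLLOW(C)={$}
pass 2:
  A→b B: FOLLOW(B) ⊇ FOLLOW(A) ⊇ {$,a}; new: +{a}
  FOLLOW(S)={$}  FOLLOW(A)={$,a}  FOLLOW(B)={$,a}  FOLLOW(C)={$}
pass 3: — fixpoint
  FOLLOW(S)={$}  FOLLOW(A)={$,a}  FOLLOW(B)={$,a}  FOLLOW(C)={$}

FOLLOW(A) = ["$", "a"]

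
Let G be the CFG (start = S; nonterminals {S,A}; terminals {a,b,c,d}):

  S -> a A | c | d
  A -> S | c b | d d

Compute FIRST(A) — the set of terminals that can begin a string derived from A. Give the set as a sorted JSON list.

FIRST iteration:
[1]
  A via A→c b: +{c}
  A via A→d d: +{d}
  S via S→a A: +{a}
  S via S→c: +{c}
  S via S→d: +{d}
  FIRST(S)={a,c,d}  FIRST(A)={c,d}
[2]
  A via A→S: +{a}
  FIRST(S)={a,c,d}  FIRST(A)={a,c,d}
[3] (stable)
  FIRST(S)={a,c,d}  FIRST(A)={a,c,d}

FIRST(A) = ["a", "c", "d"]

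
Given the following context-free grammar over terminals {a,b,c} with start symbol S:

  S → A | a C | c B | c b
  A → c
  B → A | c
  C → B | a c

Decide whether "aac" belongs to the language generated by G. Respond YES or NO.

CNF form of G:
  S -> T0 C | T1 B | T1 T2 | c
  A -> c
  B -> c
  C -> T0 T1 | c
  T0 -> a
  T1 -> c
  T2 -> b

CYK table (by increasing span):
  cell(0,0) a: {T0}  orig:{}
  cell(1,1) a: {T0}  orig:{}
  cell(2,2) c: {A,B,C,S,T1}  orig:{A,B,C,S}
  cell(0,1) aa: ∅
  cell(1,2) ac: {C,S}
  cell(0,2) aac: {S}

S ∈ T[0,2] ⇒ YES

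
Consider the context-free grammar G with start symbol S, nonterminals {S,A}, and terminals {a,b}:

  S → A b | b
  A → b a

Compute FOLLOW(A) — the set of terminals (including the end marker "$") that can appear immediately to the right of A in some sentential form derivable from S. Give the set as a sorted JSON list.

FIRST iteration:
round 1:
  A via A→b a: +{b}
  S via S→A b: +{b}
  FIRST(S)={b}  FIRST(A)={b}
round 2: (stable)
  FIRST(S)={b}  FIRST(A)={b}

Compute FOLLOW by fixpoint:
FOLLOW(S) := {$}
[1]
  S→A b: FOLLOW(A) ⊇ FIRST(b) = {b}; new: +{b}
  FOLLOW(S)={$}  FOLLOW(A)={b}
[2] done
  FOLLOW(S)={$}  FOLLOW(A)={b}

FOLLOW(A) = ["b"]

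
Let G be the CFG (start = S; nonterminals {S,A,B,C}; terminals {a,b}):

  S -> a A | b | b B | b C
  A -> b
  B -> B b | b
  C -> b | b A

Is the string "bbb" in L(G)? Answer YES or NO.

Convert to CNF:
  S -> T0 B | T0 C | T1 A | b
  A -> b
  B -> B T0 | b
  C -> T0 A | b
  T0 -> b
  T1 -> a

Fill CYK table bottom-up:
  [0..0]={A,B,C,S,T0}  "b"  orig:{A,B,C,S}
  [1..1]={A,B,C,S,T0}  "b"  orig:{A,B,C,S}
  [2..2]={A,B,C,S,T0}  "b"  orig:{A,B,C,S}
  [0..1]={B,C,S}  "bb"
  [1..2]={B,C,S}  "bb"
  [0..2]={B,S}  "bbb"

S ∈ T[0,2] ⇒ YES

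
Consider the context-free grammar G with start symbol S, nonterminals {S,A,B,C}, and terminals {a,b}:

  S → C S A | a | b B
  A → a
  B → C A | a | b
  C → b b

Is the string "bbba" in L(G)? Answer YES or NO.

Convert to CNF:
  S -> C X1 | T0 B | a
  A -> a
  B -> C A | a | b
  C -> T0 T0
  T0 -> b
  X1 -> S A

CYK fill:
  T[0,0] 'b' = {B,T0}  orig:{B}
  T[1,1] 'b' = {B,T0}  orig:{B}
  T[2,2] 'b' = {B,T0}  orig:{B}
  T[3,3] 'a' = {A,B,S}
  T[0,1] 'bb' = {C,S}
  T[1,2] 'bb' = {C,S}
  T[2,3] 'ba' = {S}
  T[0,2] 'bbb' = ∅
  T[1,3] 'bba' = {B,X1}  orig:{B}
  T[0,3] 'bbba' = {S}

S ∈ T[0,3] ⇒ YES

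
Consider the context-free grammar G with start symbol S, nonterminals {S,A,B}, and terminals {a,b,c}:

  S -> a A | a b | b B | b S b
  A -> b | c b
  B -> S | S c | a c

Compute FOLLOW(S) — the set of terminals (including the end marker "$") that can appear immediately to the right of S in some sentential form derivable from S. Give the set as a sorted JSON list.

FIRST sets, iterate to fixpoint:
round 1:
  A via A→b: +{b}
  A via A→c b: +{c}
  B via B→a c: +{a}
  S via S→a A: +{a}
  S via S→b B: +{b}
  FIRST[S]={a,b}  FIRST[A]={b,c}  FIRST[B]={a}
round 2:
  B via B→S: +{b}
  FIRST[S]={a,b}  FIRST[A]={b,c}  FIRST[B]={a,b}
round 3: — fixpoint
  FIRST[S]={a,b}  FIRST[A]={b,c}  FIRST[B]={a,b}

FOLLOW sets:
FOLLOW(S) := {$}
round 1:
  B→S c: FOLLOW(S) ⊇ FIRST(c) = {c}; new: +{c}
  S→a A: FOLLOW(A) ⊇ FOLLOW(S) ⊇ {$,c}; new: +{$,c}
  S→b B: FOLLOW(B) ⊇ FOLLOW(S) ⊇ {$,c}; new: +{$,c}
  S→b S b: FOLLOW(S) ⊇ FIRST(b) = {b}; new: +{b}
  FOLLOW(S)={$,b,c}  FOLLOW(A)={$,c}  FOLLOW(B)={$,c}
round 2:
  S→a A: FOLLOW(A) ⊇ FOLLOW(S) ⊇ {$,b,c}; new: +{b}
  S→b B: FOLLOW(B) ⊇ FOLLOW(S) ⊇ {$,b,c}; new: +{b}
  FOLLOW(S)={$,b,c}  FOLLOW(A)={$,b,c}  FOLLOW(B)={$,b,c}
round 3: done
  FOLLOW(S)={$,b,c}  FOLLOW(A)={$,b,c}  FOLLOW(B)={$,b,c}

FOLLOW(S) = ["$", "b", "c"]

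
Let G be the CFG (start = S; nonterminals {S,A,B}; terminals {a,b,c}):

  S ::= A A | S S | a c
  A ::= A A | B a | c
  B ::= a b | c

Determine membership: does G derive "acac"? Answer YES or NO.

Convert to CNF:
  S -> A A | S S | T0 T2
  A -> A A | B T0 | c
  B -> T0 T1 | c
  T0 -> a
  T1 -> b
  T2 -> c

CYK fill:
  T[0,0] 'a' = {T0}  orig:{}
  T[1,1] 'c' = {A,B,T2}  orig:{A,B}
  T[2,2] 'a' = {T0}  orig:{}
  T[3,3] 'c' = {A,B,T2}  orig:{A,B}
  T[0,1] 'ac' = {S}
  T[1,2] 'ca' = {A}
  T[2,3] 'ac' = {S}
  T[0,2] 'aca' = ∅
  T[1,3] 'cac' = {A,S}
  T[0,3] 'acac' = {S}

S ∈ T[0,3] ⇒ YES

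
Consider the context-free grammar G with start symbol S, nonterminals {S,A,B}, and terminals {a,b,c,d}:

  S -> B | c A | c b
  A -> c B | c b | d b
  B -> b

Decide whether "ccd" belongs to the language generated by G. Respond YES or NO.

CNF form of G:
  S -> T0 A | T0 T1 | b
  A -> T0 B | T0 T1 | T2 T1
  B -> b
  T0 -> c
  T1 -> b
  T2 -> d

Fill CYK table bottom-up:
  cell(0,0) c: {T0}  orig:{}
  cell(1,1) c: {T0}  orig:{}
  cell(2,2) d: {T2}  orig:{}
  cell(0,1) cc: ∅
  cell(1,2) cd: ∅
  cell(0,2) ccd: ∅

S ∉ T[0,2] ⇒ NO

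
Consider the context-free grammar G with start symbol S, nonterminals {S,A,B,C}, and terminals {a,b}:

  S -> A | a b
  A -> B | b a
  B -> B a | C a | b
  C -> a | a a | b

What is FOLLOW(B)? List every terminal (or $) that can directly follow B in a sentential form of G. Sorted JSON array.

Compute FIRST by fixpoint:
pass 1:
  A via A→b a: +{b}
  B via B→b: +{b}
  C via C→a: +{a}
  C via C→b: +{b}
  S via S→A: +{b}
  S via S→a b: +{a}
  FIRST[S]={a,b}  FIRST[A]={b}  FIRST[B]={b}  FIRST[C]={a,b}
pass 2:
  B via B→C a: +{a}
  FIRST[S]={a,b}  FIRST[A]={b}  FIRST[B]={a,b}  FIRST[C]={a,b}
pass 3:
  A via A→B: +{a}
  FIRST[S]={a,b}  FIRST[A]={a,b}  FIRST[B]={a,b}  FIRST[C]={a,b}
pass 4: (no change)
  FIRST[S]={a,b}  FIRST[A]={a,b}  FIRST[B]={a,b}  FIRST[C]={a,b}

FOLLOW sets:
seed FOLLOW(S) with $
round 1:
  B→B a: FOLLOW(B) ⊇ FIRST(a) = {a}; new: +{a}
  B→C a: FOLLOW(C) ⊇ FIRST(a) = {a}; new: +{a}
  S→A: FOLLOW(A) ⊇ FOLLOW(S) ⊇ {$}; new: +{$}
  FOLLOW(S)={$}  FOLLOW(A)={$}  FOLLOW(B)={a}  FOLLOW(C)={a}
round 2:
  A→B: FOLLOW(B) ⊇ FOLLOW(A) ⊇ {$}; new: +{$}
  FOLLOW(S)={$}  FOLLOW(A)={$}  FOLLOW(B)={$,a}  FOLLOW(C)={a}
round 3: (no change)
  FOLLOW(S)={$}  FOLLOW(A)={$}  FOLLOW(B)={$,a}  FOLLOW(C)={a}

FOLLOW(B) = ["$", "a"]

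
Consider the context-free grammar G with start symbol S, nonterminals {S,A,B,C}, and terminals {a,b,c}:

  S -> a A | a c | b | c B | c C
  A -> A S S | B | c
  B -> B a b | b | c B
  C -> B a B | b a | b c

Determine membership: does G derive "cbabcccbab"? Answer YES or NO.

CNF form of G:
  S -> T0 A | T0 T2 | T2 B | T2 C | b
  A -> A X3 | B X4 | T2 B | b | c
  B -> B X5 | T2 B | b
  C -> B X6 | T1 T0 | T1 T2
  T0 -> a
  T1 -> b
  T2 -> c
  X3 -> S S
  X4 -> T0 T1
  X5 -> T0 T1
  X6 -> T0 B

CYK table (by increasing span):
  T[0,0] 'c' = {A,T2}  orig:{A}
  T[1,1] 'b' = {A,B,S,T1}  orig:{A,B,S}
  T[2,2] 'a' = {T0}  orig:{}
  T[3,3] 'b' = {A,B,S,T1}  orig:{A,B,S}
  T[4,4] 'c' = {A,T2}  orig:{A}
  T[5,5] 'c' = {A,T2}  orig:{A}
  T[6,6] 'c' = {A,T2}  orig:{A}
  T[7,7] 'b' = {A,B,S,T1}  orig:{A,B,S}
  T[8,8] 'a' = {T0}  orig:{}
  T[9,9] 'b' = {A,B,S,T1}  orig:{A,B,S}
  T[0,1] 'cb' = {A,B,S}
  T[1,2] 'ba' = {C}
  T[2,3] 'ab' = {S,X4,X5,X6}  orig:{S}
  T[3,4] 'bc' = {C}
  T[4,5] 'cc' = ∅
  T[5,6] 'cc' = ∅
  T[6,7] 'cb' = {A,B,S}
  T[7,8] 'ba' = {C}
  T[8,9] 'ab' = {S,X4,X5,X6}  orig:{S}
  T[0,2] 'cba' = {S}
  T[1,3] 'bab' = {A,B,C,X3}  orig:{A,B,C}
  T[2,4] 'abc' = ∅
  T[3,5] 'bcc' = ∅
  T[4,6] 'ccc' = ∅
  T[5,7] 'ccb' = {A,B,S}
  T[6,8] 'cba' = {S}
  T[7,9] 'bab' = {A,B,C,X3}  orig:{A,B,C}
  T[0,3] 'cbab' = {A,B,C,S,X3}  orig:{A,B,C,S}
  T[1,4] 'babc' = ∅
  T[2,5] 'abcc' = ∅
  T[3,6] 'bccc' = ∅
  T[4,7] 'cccb' = {A,B,S}
  T[5,8] 'ccba' = ∅
  T[6,9] 'cbab' = {A,B,C,S,X3}  orig:{A,B,C,S}
  T[0,4] 'cbabc' = ∅
  T[1,5] 'babcc' = ∅
  T[2,6] 'abccc' = ∅
  T[3,7] 'bcccb' = {X3}  orig:{}
  T[4,8] 'cccba' = ∅
  T[5,9] 'ccbab' = {A,B,C,S,X3}  orig:{A,B,C,S}
  T[0,5] 'cbabcc' = ∅
  T[1,6] 'babccc' = ∅
  T[2,7] 'abcccb' = {X3}  orig:{}
  T[3,8] 'bcccba' = ∅
  T[4,9] 'cccbab' = {A,B,C,S,X3}  orig:{A,B,C,S}
  T[0,6] 'cbabccc' = ∅
  T[1,7] 'babcccb' = {A}
  T[2,8] 'abcccba' = ∅
  T[3,9] 'bcccbab' = {A,X3}  orig:{A}
  T[0,7] 'cbabcccb' = {A,X3}  orig:{A}
  T[1,8] 'babcccba' = ∅
  T[2,9] 'abcccbab' = {S,X3}  orig:{S}
  T[0,8] 'cbabcccba' = ∅
  T[1,9] 'babcccbab' = {A,X3}  orig:{A}
  T[0,9] 'cbabcccbab' = {A,X3}  orig:{A}

S ∉ T[0,9] ⇒ NO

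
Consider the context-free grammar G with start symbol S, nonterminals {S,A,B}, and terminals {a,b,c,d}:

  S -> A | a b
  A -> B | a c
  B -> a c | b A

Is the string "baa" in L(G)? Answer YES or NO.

Convert to CNF:
  S -> T0 T1 | T0 T2 | T2 A
  A -> T0 T1 | T2 A
  B -> T0 T1 | T2 A
  T0 -> a
  T1 -> c
  T2 -> b

CYK fill:
  cell(0,0) b: {T2}  orig:{}
  cell(1,1) a: {T0}  orig:{}
  cell(2,2) a: {T0}  orig:{}
  cell(0,1) ba: ∅
  cell(1,2) aa: ∅
  cell(0,2) baa: ∅

S ∉ T[0,2] ⇒ NO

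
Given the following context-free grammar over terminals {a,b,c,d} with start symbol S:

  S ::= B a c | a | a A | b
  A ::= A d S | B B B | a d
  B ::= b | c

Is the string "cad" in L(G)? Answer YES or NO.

Convert to CNF:
  S -> B X5 | T1 A | a | b
  A -> A X3 | B X4 | T1 T0
  B -> b | c
  T0 -> d
  T1 -> a
  T2 -> c
  X3 -> T0 S
  X4 -> B B
  X5 -> T1 T2

CYK fill:
  cell(0,0) c: {B,T2}  orig:{B}
  cell(1,1) a: {S,T1}  orig:{S}
  cell(2,2) d: {T0}  orig:{}
  cell(0,1) ca: ∅
  cell(1,2) ad: {A}
  cell(0,2) cad: ∅

S ∉ T[0,2] ⇒ NO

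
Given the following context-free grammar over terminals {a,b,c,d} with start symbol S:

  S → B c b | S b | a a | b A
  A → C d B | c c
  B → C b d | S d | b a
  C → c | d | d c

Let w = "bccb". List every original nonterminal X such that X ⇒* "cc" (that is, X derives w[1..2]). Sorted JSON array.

CNF form of G:
  S -> B X6 | S T2 | T2 A | T3 T3
  A -> C X4 | T1 T1
  B -> C X5 | S T0 | T2 T3
  C -> T0 T1 | c | d
  T0 -> d
  T1 -> c
  T2 -> b
  T3 -> a
  X4 -> T0 B
  X5 -> T2 T0
  X6 -> T1 T2

Fill CYK table bottom-up (cells [i..j] with 1 ≤ i ≤ j ≤ 2 only):
  [1..1]={C,T1}  "c"  orig:{C}
  [2..2]={C,T1}  "c"  orig:{C}
  [1..2]={A}  "cc"

Original NTs in T[1,2] deriving "cc": ["A"]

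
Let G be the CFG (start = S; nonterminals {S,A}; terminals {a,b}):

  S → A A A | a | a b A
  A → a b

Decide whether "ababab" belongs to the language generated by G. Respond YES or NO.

CNF form of G:
  S -> A X2 | T0 X3 | a
  A -> T0 T1
  T0 -> a
  T1 -> b
  X2 -> A A
  X3 -> T1 A

CYK table (by increasing span):
  [0..0]={S,T0}  "a"  orig:{S}
  [1..1]={T1}  "b"  orig:{}
  [2..2]={S,T0}  "a"  orig:{S}
  [3..3]={T1}  "b"  orig:{}
  [4..4]={S,T0}  "a"  orig:{S}
  [5..5]={T1}  "b"  orig:{}
  [0..1]={A}  "ab"
  [1..2]=∅  "ba"
  [2..3]={A}  "ab"
  [3..4]=∅  "ba"
  [4..5]={A}  "ab"
  [0..2]=∅  "aba"
  [1..3]={X3}  "bab"  orig:{}
  [2..4]=∅  "aba"
  [3..5]={X3}  "bab"  orig:{}
  [0..3]={S,X2}  "abab"  orig:{S}
  [1..4]=∅  "baba"
  [2..5]={S,X2}  "abab"  orig:{S}
  [0..4]=∅  "ababa"
  [1..5]=∅  "babab"
  [0..5]={S}  "ababab"

S ∈ T[0,5] ⇒ YES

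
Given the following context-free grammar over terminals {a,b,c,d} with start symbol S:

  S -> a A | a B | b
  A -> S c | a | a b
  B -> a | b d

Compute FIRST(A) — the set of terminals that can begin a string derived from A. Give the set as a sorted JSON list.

FIRST iteration:
[1]
  A via A→a: +{a}
  B via B→a: +{a}
  B via B→b d: +{b}
  S via S→a A: +{a}
  S via S→b: +{b}
  S: {a,b}  A: {a}  B: {a,b}
[2]
  A via A→S c: +{b}
  S: {a,b}  A: {a,b}  B: {a,b}
[3] — fixpoint
  S: {a,b}  A: {a,b}  B: {a,b}

FIRST(A) = ["a", "b"]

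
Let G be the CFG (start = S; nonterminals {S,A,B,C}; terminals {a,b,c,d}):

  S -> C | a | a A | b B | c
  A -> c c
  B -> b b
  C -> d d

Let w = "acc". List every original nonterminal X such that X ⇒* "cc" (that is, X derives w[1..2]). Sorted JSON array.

Convert to CNF:
  S -> T1 B | T2 T2 | T3 A | a | c
  A -> T0 T0
  B -> T1 T1
  C -> T2 T2
  T0 -> c
  T1 -> b
  T2 -> d
  T3 -> a

Fill CYK table bottom-up — only the sub-triangle for w[1..2]:
  cell(1,1) c: {S,T0}  orig:{S}
  cell(2,2) c: {S,T0}  orig:{S}
  cell(1,2) cc: {A}

Original NTs in T[1,2] deriving "cc": ["A"]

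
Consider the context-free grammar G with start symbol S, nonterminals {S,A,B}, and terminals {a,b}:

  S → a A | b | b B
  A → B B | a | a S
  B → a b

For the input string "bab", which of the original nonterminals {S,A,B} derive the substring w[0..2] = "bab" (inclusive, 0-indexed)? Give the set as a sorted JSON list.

CNF form of G:
  S -> T0 A | T1 B | b
  A -> B B | T0 S | a
  B -> T0 T1
  T0 -> a
  T1 -> b

Fill CYK table bottom-up — only the sub-triangle for w[0..2]:
  [0..0]={S,T1}  "b"  orig:{S}
  [1..1]={A,T0}  "a"  orig:{A}
  [2..2]={S,T1}  "b"  orig:{S}
  [0..1]=∅  "ba"
  [1..2]={A,B}  "ab"
  [0..2]={S}  "bab"

Original NTs in T[0,2] deriving "bab": ["S"]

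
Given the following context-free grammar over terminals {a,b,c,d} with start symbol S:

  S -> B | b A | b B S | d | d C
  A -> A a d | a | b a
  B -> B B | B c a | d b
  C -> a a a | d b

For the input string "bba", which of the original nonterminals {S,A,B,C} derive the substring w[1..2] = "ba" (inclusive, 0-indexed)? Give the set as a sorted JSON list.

CNF form of G:
  S -> B B | B X7 | T1 C | T1 T2 | T2 A | T2 X8 | d
  A -> A X4 | T2 T0 | a
  B -> B B | B X5 | T1 T2
  C -> T0 X6 | T1 T2
  T0 -> a
  T1 -> d
  T2 -> b
  T3 -> c
  X4 -> T0 T1
  X5 -> T3 T0
  X6 -> T0 T0
  X7 -> T3 T0
  X8 -> B S

CYK table (by increasing span), restricted to cells inside w[1..2]:
  T[1,1] 'b' = {T2}  orig:{}
  T[2,2] 'a' = {A,T0}  orig:{A}
  T[1,2] 'ba' = {A,S}

Original NTs in T[1,2] deriving "ba": ["A", "S"]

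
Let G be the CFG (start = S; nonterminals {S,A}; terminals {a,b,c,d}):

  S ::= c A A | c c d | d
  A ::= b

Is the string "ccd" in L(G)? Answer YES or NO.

CNF form of G:
  S -> T0 X2 | T0 X3 | d
  A -> b
  T0 -> c
  T1 -> d
  X2 -> A A
  X3 -> T0 T1

CYK fill:
  [0..0]={T0}  "c"  orig:{}
  [1..1]={T0}  "c"  orig:{}
  [2..2]={S,T1}  "d"  orig:{S}
  [0..1]=∅  "cc"
  [1..2]={X3}  "cd"  orig:{}
  [0..2]={S}  "ccd"

S ∈ T[0,2] ⇒ YES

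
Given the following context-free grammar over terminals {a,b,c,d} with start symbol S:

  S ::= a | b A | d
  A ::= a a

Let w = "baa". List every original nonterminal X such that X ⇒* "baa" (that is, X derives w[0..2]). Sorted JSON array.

Convert to CNF:
  S -> T1 A | a | d
  A -> T0 T0
  T0 -> a
  T1 -> b

Fill CYK table bottom-up, restricted to cells inside w[0..2]:
  [0..0]={T1}  "b"  orig:{}
  [1..1]={S,T0}  "a"  orig:{S}
  [2..2]={S,T0}  "a"  orig:{S}
  [0..1]=∅  "ba"
  [1..2]={A}  "aa"
  [0..2]={S}  "baa"

Original NTs in T[0,2] deriving "baa": ["S"]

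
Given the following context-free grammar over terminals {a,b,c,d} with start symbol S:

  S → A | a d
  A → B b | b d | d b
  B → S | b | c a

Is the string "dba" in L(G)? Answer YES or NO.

Convert to CNF:
  S -> B T0 | T0 T1 | T1 T0 | T2 T1
  A -> B T0 | T0 T1 | T1 T0
  B -> B T0 | T0 T1 | T1 T0 | T2 T1 | T3 T2 | b
  T0 -> b
  T1 -> d
  T2 -> a
  T3 -> c

Fill CYK table bottom-up:
  [0..0]={T1}  "d"  orig:{}
  [1..1]={B,T0}  "b"  orig:{B}
  [2..2]={T2}  "a"  orig:{}
  [0..1]={A,B,S}  "db"
  [1..2]=∅  "ba"
  [0..2]=∅  "dba"

S ∉ T[0,2] ⇒ NO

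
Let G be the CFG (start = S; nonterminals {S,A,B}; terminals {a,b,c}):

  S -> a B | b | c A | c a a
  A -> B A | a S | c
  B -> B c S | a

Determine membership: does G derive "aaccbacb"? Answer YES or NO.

Convert to CNF:
  S -> T0 B | T1 A | T1 X3 | b
  A -> B A | T0 S | c
  B -> B X2 | a
  T0 -> a
  T1 -> c
  X2 -> T1 S
  X3 -> T0 T0

CYK table (by increasing span):
  T[0,0] 'a' = {B,T0}  orig:{B}
  T[1,1] 'a' = {B,T0}  orig:{B}
  T[2,2] 'c' = {A,T1}  orig:{A}
  T[3,3] 'c' = {A,T1}  orig:{A}
  T[4,4] 'b' = {S}
  T[5,5] 'a' = {B,T0}  orig:{B}
  T[6,6] 'c' = {A,T1}  orig:{A}
  T[7,7] 'b' = {S}
  T[0,1] 'aa' = {S,X3}  orig:{S}
  T[1,2] 'ac' = {A}
  T[2,3] 'cc' = {S}
  T[3,4] 'cb' = {X2}  orig:{}
  T[4,5] 'ba' = ∅
  T[5,6] 'ac' = {A}
  T[6,7] 'cb' = {X2}  orig:{}
  T[0,2] 'aac' = {A}
  T[1,3] 'acc' = {A}
  T[2,4] 'ccb' = ∅
  T[3,5] 'cba' = ∅
  T[4,6] 'bac' = ∅
  T[5,7] 'acb' = {B}
  T[0,3] 'aacc' = {A}
  T[1,4] 'accb' = ∅
  T[2,5] 'ccba' = ∅
  T[3,6] 'cbac' = ∅
  T[4,7] 'bacb' = ∅
  T[0,4] 'aaccb' = ∅
  T[1,5] 'accba' = ∅
  T[2,6] 'ccbac' = ∅
  T[3,7] 'cbacb' = ∅
  T[0,5] 'aaccba' = ∅
  T[1,6] 'accbac' = ∅
  T[2,7] 'ccbacb' = ∅
  T[0,6] 'aaccbac' = ∅
  T[1,7] 'accbacb' = ∅
  T[0,7] 'aaccbacb' = ∅

S ∉ T[0,7] ⇒ NO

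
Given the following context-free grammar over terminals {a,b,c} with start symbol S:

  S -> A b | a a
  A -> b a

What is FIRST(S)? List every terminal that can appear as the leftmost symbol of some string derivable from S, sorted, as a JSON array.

FIRST sets, iterate to fixpoint:
round 1:
  A via A→b a: +{b}
  S via S→A b: +{b}
  S via S→a a: +{a}
  S: {a,b}  A: {b}
round 2: (stable)
  S: {a,b}  A: {b}

FIRST(S) = ["a", "b"]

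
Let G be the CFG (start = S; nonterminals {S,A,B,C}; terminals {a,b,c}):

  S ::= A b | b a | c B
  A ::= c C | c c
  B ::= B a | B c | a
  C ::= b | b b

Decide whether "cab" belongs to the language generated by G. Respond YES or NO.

CNF form of G:
  S -> A T2 | T0 B | T2 T1
  A -> T0 C | T0 T0
  B -> B T0 | B T1 | a
  C -> T2 T2 | b
  T0 -> c
  T1 -> a
  T2 -> b

CYK table (by increasing span):
  [0..0]={T0}  "c"  orig:{}
  [1..1]={B,T1}  "a"  orig:{B}
  [2..2]={C,T2}  "b"  orig:{C}
  [0..1]={S}  "ca"
  [1..2]=∅  "ab"
  [0..2]=∅  "cab"

S ∉ T[0,2] ⇒ NO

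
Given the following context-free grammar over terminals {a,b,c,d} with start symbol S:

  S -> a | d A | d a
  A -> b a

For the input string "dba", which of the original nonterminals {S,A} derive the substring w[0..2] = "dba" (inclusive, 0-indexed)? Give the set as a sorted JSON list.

CNF form of G:
  S -> T2 A | T2 T1 | a
  A -> T0 T1
  T0 -> b
  T1 -> a
  T2 -> d

CYK table (by increasing span), restricted to cells inside w[0..2]:
  T[0,0] 'd' = {T2}  orig:{}
  T[1,1] 'b' = {T0}  orig:{}
  T[2,2] 'a' = {S,T1}  orig:{S}
  T[0,1] 'db' = ∅
  T[1,2] 'ba' = {A}
  T[0,2] 'dba' = {S}

Original NTs in T[0,2] deriving "dba": ["S"]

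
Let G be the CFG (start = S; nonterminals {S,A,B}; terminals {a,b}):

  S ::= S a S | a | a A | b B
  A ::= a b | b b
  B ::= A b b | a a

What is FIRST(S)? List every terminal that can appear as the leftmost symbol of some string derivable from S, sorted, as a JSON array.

Compute FIRST by fixpoint:
round 1:
  A via A→a b: +{a}
  A via A→b b: +{b}
  B via B→A b b: +{a,b}
  S via S→a: +{a}
  S via S→b B: +{b}
  FIRST(S)={a,b}  FIRST(A)={a,b}  FIRST(B)={a,b}
round 2: done
  FIRST(S)={a,b}  FIRST(A)={a,b}  FIRST(B)={a,b}

FIRST(S) = ["a", "b"]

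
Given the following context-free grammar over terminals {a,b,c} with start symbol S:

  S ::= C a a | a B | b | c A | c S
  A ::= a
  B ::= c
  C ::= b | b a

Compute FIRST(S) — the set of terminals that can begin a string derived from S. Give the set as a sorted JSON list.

FIRST iteration:
[1]
  A via A→a: +{a}
  B via B→c: +{c}
  C via C→b: +{b}
  S via S→C a a: +{b}
  S via S→a B: +{a}
  S via S→c A: +{c}
  FIRST(S)={a,b,c}  FIRST(A)={a}  FIRST(B)={c}  FIRST(C)={b}
[2] done
  FIRST(S)={a,b,c}  FIRST(A)={a}  FIRST(B)={c}  FIRST(C)={b}

FIRST(S) = ["a", "b", "c"]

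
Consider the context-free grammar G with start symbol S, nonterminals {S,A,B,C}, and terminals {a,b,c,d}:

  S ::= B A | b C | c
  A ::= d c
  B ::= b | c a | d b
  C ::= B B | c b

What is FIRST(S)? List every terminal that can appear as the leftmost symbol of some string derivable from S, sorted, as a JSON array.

FIRST sets, iterate to fixpoint:
iter 1:
  A via A→d c: +{d}
  B via B→b: +{b}
  B via B→c a: +{c}
  B via B→d b: +{d}
  C via C→B B: +{b,c,d}
  S via S→B A: +{b,c,d}
  S: {b,c,d}  A: {d}  B: {b,c,d}  C: {b,c,d}
iter 2: — fixpoint
  S: {b,c,d}  A: {d}  B: {b,c,d}  C: {b,c,d}

FIRST(S) = ["b", "c", "d"]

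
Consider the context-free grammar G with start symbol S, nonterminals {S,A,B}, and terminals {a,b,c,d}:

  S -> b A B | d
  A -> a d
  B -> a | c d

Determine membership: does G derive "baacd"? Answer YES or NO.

Convert to CNF:
  S -> T3 X4 | d
  A -> T0 T1
  B -> T2 T1 | a
  T0 -> a
  T1 -> d
  T2 -> c
  T3 -> b
  X4 -> A B

CYK fill:
  T[0,0] 'b' = {T3}  orig:{}
  T[1,1] 'a' = {B,T0}  orig:{B}
  T[2,2] 'a' = {B,T0}  orig:{B}
  T[3,3] 'c' = {T2}  orig:{}
  T[4,4] 'd' = {S,T1}  orig:{S}
  T[0,1] 'ba' = ∅
  T[1,2] 'aa' = ∅
  T[2,3] 'ac' = ∅
  T[3,4] 'cd' = {B}
  T[0,2] 'baa' = ∅
  T[1,3] 'aac' = ∅
  T[2,4] 'acd' = ∅
  T[0,3] 'baac' = ∅
  T[1,4] 'aacd' = ∅
  T[0,4] 'baacd' = ∅

S ∉ T[0,4] ⇒ NO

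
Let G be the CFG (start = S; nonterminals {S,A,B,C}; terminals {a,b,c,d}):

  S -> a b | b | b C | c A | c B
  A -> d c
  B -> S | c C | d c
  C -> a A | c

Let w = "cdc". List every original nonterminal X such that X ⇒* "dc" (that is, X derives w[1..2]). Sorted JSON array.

CNF form of G:
  S -> T1 A | T1 B | T2 T3 | T3 C | b
  A -> T0 T1
  B -> T0 T1 | T1 A | T1 B | T1 C | T2 T3 | T3 C | b
  C -> T2 A | c
  T0 -> d
  T1 -> c
  T2 -> a
  T3 -> b

CYK fill, restricted to cells inside w[1..2]:
  [1..1]={T0}  "d"  orig:{}
  [2..2]={C,T1}  "c"  orig:{C}
  [1..2]={A,B}  "dc"

Original NTs in T[1,2] deriving "dc": ["A", "B"]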